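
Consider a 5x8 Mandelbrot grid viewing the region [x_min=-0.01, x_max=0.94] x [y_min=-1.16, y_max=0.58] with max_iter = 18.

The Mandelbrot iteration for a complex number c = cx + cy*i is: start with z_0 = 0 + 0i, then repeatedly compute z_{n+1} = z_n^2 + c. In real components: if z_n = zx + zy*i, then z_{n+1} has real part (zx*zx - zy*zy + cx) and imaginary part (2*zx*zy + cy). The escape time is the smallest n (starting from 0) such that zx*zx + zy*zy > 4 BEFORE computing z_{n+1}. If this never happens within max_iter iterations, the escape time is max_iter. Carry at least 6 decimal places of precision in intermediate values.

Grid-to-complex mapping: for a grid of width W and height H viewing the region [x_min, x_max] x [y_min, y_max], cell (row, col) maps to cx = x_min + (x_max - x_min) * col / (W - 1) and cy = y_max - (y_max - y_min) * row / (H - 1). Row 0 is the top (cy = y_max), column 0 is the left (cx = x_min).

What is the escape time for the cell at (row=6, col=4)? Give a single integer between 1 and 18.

Answer: 2

Derivation:
z_0 = 0 + 0i, c = 0.9400 + -0.9114i
Iter 1: z = 0.9400 + -0.9114i, |z|^2 = 1.7143
Iter 2: z = 0.9929 + -2.6249i, |z|^2 = 7.8760
Escaped at iteration 2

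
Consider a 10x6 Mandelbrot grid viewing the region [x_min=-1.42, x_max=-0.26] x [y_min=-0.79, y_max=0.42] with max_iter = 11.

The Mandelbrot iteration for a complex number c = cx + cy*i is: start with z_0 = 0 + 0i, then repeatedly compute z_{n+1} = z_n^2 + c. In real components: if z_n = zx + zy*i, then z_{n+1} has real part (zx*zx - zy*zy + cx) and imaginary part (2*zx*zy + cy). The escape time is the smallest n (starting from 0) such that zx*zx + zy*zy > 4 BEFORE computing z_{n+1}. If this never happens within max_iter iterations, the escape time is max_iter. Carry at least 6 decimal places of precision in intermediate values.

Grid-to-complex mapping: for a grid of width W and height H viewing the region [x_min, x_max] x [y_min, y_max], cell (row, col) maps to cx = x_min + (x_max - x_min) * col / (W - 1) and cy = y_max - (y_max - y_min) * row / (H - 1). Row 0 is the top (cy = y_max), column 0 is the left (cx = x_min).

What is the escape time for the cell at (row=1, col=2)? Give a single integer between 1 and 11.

Answer: 11

Derivation:
z_0 = 0 + 0i, c = -1.1622 + 0.1780i
Iter 1: z = -1.1622 + 0.1780i, |z|^2 = 1.3824
Iter 2: z = 0.1569 + -0.2358i, |z|^2 = 0.0802
Iter 3: z = -1.1932 + 0.1040i, |z|^2 = 1.4345
Iter 4: z = 0.2507 + -0.0703i, |z|^2 = 0.0678
Iter 5: z = -1.1043 + 0.1428i, |z|^2 = 1.2399
Iter 6: z = 0.0369 + -0.1373i, |z|^2 = 0.0202
Iter 7: z = -1.1797 + 0.1679i, |z|^2 = 1.4199
Iter 8: z = 0.2013 + -0.2180i, |z|^2 = 0.0881
Iter 9: z = -1.1692 + 0.0902i, |z|^2 = 1.3752
Iter 10: z = 0.1968 + -0.0329i, |z|^2 = 0.0398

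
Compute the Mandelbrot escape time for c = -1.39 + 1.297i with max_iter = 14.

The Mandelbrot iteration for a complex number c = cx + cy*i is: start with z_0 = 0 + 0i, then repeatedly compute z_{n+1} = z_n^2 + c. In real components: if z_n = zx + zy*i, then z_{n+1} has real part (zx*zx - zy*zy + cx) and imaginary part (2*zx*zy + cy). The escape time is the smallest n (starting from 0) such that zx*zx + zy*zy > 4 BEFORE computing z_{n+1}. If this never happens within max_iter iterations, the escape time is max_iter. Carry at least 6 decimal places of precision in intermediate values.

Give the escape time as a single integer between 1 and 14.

z_0 = 0 + 0i, c = -1.3900 + 1.2970i
Iter 1: z = -1.3900 + 1.2970i, |z|^2 = 3.6143
Iter 2: z = -1.1401 + -2.3087i, |z|^2 = 6.6298
Escaped at iteration 2

Answer: 2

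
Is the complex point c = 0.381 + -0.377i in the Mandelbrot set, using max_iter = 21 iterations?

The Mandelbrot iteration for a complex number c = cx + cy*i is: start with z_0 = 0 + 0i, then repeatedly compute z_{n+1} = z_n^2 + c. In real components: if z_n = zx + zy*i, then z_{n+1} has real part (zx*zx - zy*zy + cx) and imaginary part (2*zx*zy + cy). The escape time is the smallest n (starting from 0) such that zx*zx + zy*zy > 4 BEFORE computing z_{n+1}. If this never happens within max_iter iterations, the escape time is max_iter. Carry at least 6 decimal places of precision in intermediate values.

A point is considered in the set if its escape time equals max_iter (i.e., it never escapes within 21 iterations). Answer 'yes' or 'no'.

Answer: no

Derivation:
z_0 = 0 + 0i, c = 0.3810 + -0.3770i
Iter 1: z = 0.3810 + -0.3770i, |z|^2 = 0.2873
Iter 2: z = 0.3840 + -0.6643i, |z|^2 = 0.5887
Iter 3: z = 0.0872 + -0.8872i, |z|^2 = 0.7947
Iter 4: z = -0.3985 + -0.5318i, |z|^2 = 0.4416
Iter 5: z = 0.2570 + 0.0468i, |z|^2 = 0.0683
Iter 6: z = 0.4449 + -0.3529i, |z|^2 = 0.3225
Iter 7: z = 0.4544 + -0.6910i, |z|^2 = 0.6839
Iter 8: z = 0.1100 + -1.0049i, |z|^2 = 1.0220
Iter 9: z = -0.6168 + -0.5980i, |z|^2 = 0.7381
Iter 10: z = 0.4039 + 0.3607i, |z|^2 = 0.2932
Iter 11: z = 0.4140 + -0.0856i, |z|^2 = 0.1787
Iter 12: z = 0.5451 + -0.4479i, |z|^2 = 0.4977
Iter 13: z = 0.4775 + -0.8653i, |z|^2 = 0.9767
Iter 14: z = -0.1397 + -1.2033i, |z|^2 = 1.4675
Iter 15: z = -1.0474 + -0.0408i, |z|^2 = 1.0988
Iter 16: z = 1.4765 + -0.2916i, |z|^2 = 2.2649
Iter 17: z = 2.4759 + -1.2381i, |z|^2 = 7.6628
Escaped at iteration 17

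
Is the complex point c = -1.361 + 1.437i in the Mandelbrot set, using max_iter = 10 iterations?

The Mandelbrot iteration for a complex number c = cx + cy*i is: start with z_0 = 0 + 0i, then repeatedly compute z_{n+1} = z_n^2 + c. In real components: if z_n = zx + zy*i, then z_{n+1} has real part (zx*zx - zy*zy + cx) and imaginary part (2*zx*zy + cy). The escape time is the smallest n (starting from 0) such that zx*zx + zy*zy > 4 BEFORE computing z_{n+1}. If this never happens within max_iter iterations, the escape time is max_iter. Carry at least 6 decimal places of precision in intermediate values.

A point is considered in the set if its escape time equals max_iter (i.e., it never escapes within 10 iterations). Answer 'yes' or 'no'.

z_0 = 0 + 0i, c = -1.3610 + 1.4370i
Iter 1: z = -1.3610 + 1.4370i, |z|^2 = 3.9173
Iter 2: z = -1.5736 + -2.4745i, |z|^2 = 8.5996
Escaped at iteration 2

Answer: no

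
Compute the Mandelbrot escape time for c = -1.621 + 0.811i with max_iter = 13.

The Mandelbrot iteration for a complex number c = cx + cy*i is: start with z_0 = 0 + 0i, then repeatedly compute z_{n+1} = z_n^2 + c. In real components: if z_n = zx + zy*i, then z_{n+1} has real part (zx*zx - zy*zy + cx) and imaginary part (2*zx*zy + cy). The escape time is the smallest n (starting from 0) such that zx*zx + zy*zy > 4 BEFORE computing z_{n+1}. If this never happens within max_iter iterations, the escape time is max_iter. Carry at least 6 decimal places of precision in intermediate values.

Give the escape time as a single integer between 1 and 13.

Answer: 3

Derivation:
z_0 = 0 + 0i, c = -1.6210 + 0.8110i
Iter 1: z = -1.6210 + 0.8110i, |z|^2 = 3.2854
Iter 2: z = 0.3489 + -1.8183i, |z|^2 = 3.4278
Iter 3: z = -4.8053 + -0.4579i, |z|^2 = 23.3008
Escaped at iteration 3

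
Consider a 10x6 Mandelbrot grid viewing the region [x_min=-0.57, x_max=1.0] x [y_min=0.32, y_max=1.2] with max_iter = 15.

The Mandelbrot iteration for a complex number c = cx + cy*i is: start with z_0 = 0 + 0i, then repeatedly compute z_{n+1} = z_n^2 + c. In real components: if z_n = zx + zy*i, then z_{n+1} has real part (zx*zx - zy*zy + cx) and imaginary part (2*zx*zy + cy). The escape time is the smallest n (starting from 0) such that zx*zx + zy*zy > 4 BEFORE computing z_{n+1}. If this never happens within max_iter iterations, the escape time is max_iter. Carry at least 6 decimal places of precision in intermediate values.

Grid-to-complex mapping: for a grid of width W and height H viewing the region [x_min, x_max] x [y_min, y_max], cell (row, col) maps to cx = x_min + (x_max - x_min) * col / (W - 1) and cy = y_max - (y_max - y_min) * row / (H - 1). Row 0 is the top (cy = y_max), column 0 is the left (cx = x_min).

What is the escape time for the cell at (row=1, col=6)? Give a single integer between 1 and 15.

z_0 = 0 + 0i, c = 0.4767 + 1.0240i
Iter 1: z = 0.4767 + 1.0240i, |z|^2 = 1.2758
Iter 2: z = -0.3447 + 2.0002i, |z|^2 = 4.1197
Escaped at iteration 2

Answer: 2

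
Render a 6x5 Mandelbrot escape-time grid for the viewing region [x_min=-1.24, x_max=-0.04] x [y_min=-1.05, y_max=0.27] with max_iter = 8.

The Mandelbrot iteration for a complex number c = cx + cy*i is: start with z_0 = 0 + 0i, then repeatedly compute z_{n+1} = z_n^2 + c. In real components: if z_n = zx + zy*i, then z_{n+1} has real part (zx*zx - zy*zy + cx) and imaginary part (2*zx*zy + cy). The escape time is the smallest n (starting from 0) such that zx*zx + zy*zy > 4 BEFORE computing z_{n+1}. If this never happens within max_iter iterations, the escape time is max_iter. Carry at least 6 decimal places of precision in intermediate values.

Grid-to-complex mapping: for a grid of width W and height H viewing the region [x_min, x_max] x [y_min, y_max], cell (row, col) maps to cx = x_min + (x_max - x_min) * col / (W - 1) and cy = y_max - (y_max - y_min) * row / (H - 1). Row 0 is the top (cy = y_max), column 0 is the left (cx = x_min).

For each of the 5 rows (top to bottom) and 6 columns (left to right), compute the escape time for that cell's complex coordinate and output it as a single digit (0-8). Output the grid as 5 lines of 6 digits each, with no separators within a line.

(row=0, col=0): c = -1.2400 + 0.2700i → escape time 8
(row=0, col=1): c = -1.0000 + 0.2700i → escape time 8
(row=0, col=2): c = -0.7600 + 0.2700i → escape time 8
(row=0, col=3): c = -0.5200 + 0.2700i → escape time 8
(row=0, col=4): c = -0.2800 + 0.2700i → escape time 8
(row=0, col=5): c = -0.0400 + 0.2700i → escape time 8
(row=1, col=0): c = -1.2400 + -0.0600i → escape time 8
(row=1, col=1): c = -1.0000 + -0.0600i → escape time 8
(row=1, col=2): c = -0.7600 + -0.0600i → escape time 8
(row=1, col=3): c = -0.5200 + -0.0600i → escape time 8
(row=1, col=4): c = -0.2800 + -0.0600i → escape time 8
(row=1, col=5): c = -0.0400 + -0.0600i → escape time 8
(row=2, col=0): c = -1.2400 + -0.3900i → escape time 8
(row=2, col=1): c = -1.0000 + -0.3900i → escape time 8
(row=2, col=2): c = -0.7600 + -0.3900i → escape time 8
(row=2, col=3): c = -0.5200 + -0.3900i → escape time 8
(row=2, col=4): c = -0.2800 + -0.3900i → escape time 8
(row=2, col=5): c = -0.0400 + -0.3900i → escape time 8
(row=3, col=0): c = -1.2400 + -0.7200i → escape time 3
(row=3, col=1): c = -1.0000 + -0.7200i → escape time 4
(row=3, col=2): c = -0.7600 + -0.7200i → escape time 4
(row=3, col=3): c = -0.5200 + -0.7200i → escape time 7
(row=3, col=4): c = -0.2800 + -0.7200i → escape time 8
(row=3, col=5): c = -0.0400 + -0.7200i → escape time 8
(row=4, col=0): c = -1.2400 + -1.0500i → escape time 3
(row=4, col=1): c = -1.0000 + -1.0500i → escape time 3
(row=4, col=2): c = -0.7600 + -1.0500i → escape time 3
(row=4, col=3): c = -0.5200 + -1.0500i → escape time 4
(row=4, col=4): c = -0.2800 + -1.0500i → escape time 5
(row=4, col=5): c = -0.0400 + -1.0500i → escape time 6

Answer: 888888
888888
888888
344788
333456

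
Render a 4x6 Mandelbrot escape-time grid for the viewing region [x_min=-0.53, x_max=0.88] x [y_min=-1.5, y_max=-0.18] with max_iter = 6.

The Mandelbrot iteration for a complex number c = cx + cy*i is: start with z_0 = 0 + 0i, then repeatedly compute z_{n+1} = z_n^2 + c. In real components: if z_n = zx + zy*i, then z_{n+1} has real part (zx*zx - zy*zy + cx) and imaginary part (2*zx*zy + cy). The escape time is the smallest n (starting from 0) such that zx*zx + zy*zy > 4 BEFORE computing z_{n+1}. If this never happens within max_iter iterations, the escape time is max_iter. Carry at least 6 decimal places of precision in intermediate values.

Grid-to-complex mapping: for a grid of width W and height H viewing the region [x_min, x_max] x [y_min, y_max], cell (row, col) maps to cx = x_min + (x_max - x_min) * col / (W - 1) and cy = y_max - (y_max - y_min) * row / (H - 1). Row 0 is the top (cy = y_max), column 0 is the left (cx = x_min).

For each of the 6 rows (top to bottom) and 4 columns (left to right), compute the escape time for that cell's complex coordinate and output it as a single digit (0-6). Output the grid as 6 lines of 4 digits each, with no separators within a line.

Answer: 6663
6663
6652
4632
3322
2222

Derivation:
(row=0, col=0): c = -0.5300 + -0.1800i → escape time 6
(row=0, col=1): c = -0.0600 + -0.1800i → escape time 6
(row=0, col=2): c = 0.4100 + -0.1800i → escape time 6
(row=0, col=3): c = 0.8800 + -0.1800i → escape time 3
(row=1, col=0): c = -0.5300 + -0.4440i → escape time 6
(row=1, col=1): c = -0.0600 + -0.4440i → escape time 6
(row=1, col=2): c = 0.4100 + -0.4440i → escape time 6
(row=1, col=3): c = 0.8800 + -0.4440i → escape time 3
(row=2, col=0): c = -0.5300 + -0.7080i → escape time 6
(row=2, col=1): c = -0.0600 + -0.7080i → escape time 6
(row=2, col=2): c = 0.4100 + -0.7080i → escape time 5
(row=2, col=3): c = 0.8800 + -0.7080i → escape time 2
(row=3, col=0): c = -0.5300 + -0.9720i → escape time 4
(row=3, col=1): c = -0.0600 + -0.9720i → escape time 6
(row=3, col=2): c = 0.4100 + -0.9720i → escape time 3
(row=3, col=3): c = 0.8800 + -0.9720i → escape time 2
(row=4, col=0): c = -0.5300 + -1.2360i → escape time 3
(row=4, col=1): c = -0.0600 + -1.2360i → escape time 3
(row=4, col=2): c = 0.4100 + -1.2360i → escape time 2
(row=4, col=3): c = 0.8800 + -1.2360i → escape time 2
(row=5, col=0): c = -0.5300 + -1.5000i → escape time 2
(row=5, col=1): c = -0.0600 + -1.5000i → escape time 2
(row=5, col=2): c = 0.4100 + -1.5000i → escape time 2
(row=5, col=3): c = 0.8800 + -1.5000i → escape time 2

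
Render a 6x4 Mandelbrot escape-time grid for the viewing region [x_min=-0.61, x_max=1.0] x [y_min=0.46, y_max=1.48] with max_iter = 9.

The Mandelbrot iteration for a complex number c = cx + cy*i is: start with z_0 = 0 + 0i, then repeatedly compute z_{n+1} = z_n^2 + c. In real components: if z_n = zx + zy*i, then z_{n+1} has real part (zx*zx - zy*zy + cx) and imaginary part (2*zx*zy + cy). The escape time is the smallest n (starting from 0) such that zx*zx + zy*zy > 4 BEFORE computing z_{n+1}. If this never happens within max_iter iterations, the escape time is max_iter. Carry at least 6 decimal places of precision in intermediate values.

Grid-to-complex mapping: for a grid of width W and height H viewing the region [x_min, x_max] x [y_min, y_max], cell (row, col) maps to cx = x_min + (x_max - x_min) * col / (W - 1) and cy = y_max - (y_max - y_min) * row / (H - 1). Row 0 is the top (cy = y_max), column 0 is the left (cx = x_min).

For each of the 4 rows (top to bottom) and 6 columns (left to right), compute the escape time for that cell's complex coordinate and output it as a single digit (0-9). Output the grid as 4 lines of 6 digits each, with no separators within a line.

Answer: 222222
344222
499432
999932

Derivation:
(row=0, col=0): c = -0.6100 + 1.4800i → escape time 2
(row=0, col=1): c = -0.2880 + 1.4800i → escape time 2
(row=0, col=2): c = 0.0340 + 1.4800i → escape time 2
(row=0, col=3): c = 0.3560 + 1.4800i → escape time 2
(row=0, col=4): c = 0.6780 + 1.4800i → escape time 2
(row=0, col=5): c = 1.0000 + 1.4800i → escape time 2
(row=1, col=0): c = -0.6100 + 1.1400i → escape time 3
(row=1, col=1): c = -0.2880 + 1.1400i → escape time 4
(row=1, col=2): c = 0.0340 + 1.1400i → escape time 4
(row=1, col=3): c = 0.3560 + 1.1400i → escape time 2
(row=1, col=4): c = 0.6780 + 1.1400i → escape time 2
(row=1, col=5): c = 1.0000 + 1.1400i → escape time 2
(row=2, col=0): c = -0.6100 + 0.8000i → escape time 4
(row=2, col=1): c = -0.2880 + 0.8000i → escape time 9
(row=2, col=2): c = 0.0340 + 0.8000i → escape time 9
(row=2, col=3): c = 0.3560 + 0.8000i → escape time 4
(row=2, col=4): c = 0.6780 + 0.8000i → escape time 3
(row=2, col=5): c = 1.0000 + 0.8000i → escape time 2
(row=3, col=0): c = -0.6100 + 0.4600i → escape time 9
(row=3, col=1): c = -0.2880 + 0.4600i → escape time 9
(row=3, col=2): c = 0.0340 + 0.4600i → escape time 9
(row=3, col=3): c = 0.3560 + 0.4600i → escape time 9
(row=3, col=4): c = 0.6780 + 0.4600i → escape time 3
(row=3, col=5): c = 1.0000 + 0.4600i → escape time 2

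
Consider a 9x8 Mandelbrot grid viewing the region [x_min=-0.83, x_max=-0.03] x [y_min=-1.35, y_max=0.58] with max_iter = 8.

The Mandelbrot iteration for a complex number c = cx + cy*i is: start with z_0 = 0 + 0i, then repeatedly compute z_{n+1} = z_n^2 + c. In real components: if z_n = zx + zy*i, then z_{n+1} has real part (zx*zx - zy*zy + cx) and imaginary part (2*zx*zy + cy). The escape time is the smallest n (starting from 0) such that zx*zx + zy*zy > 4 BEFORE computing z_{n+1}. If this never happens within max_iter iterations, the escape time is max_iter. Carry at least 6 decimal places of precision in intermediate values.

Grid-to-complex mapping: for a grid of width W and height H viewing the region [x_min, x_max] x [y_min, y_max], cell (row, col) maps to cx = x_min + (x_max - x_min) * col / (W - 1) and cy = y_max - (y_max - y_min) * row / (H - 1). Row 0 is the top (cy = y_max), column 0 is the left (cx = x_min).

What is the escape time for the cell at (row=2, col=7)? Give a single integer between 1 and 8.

Answer: 8

Derivation:
z_0 = 0 + 0i, c = -0.1300 + 0.0286i
Iter 1: z = -0.1300 + 0.0286i, |z|^2 = 0.0177
Iter 2: z = -0.1139 + 0.0211i, |z|^2 = 0.0134
Iter 3: z = -0.1175 + 0.0238i, |z|^2 = 0.0144
Iter 4: z = -0.1168 + 0.0230i, |z|^2 = 0.0142
Iter 5: z = -0.1169 + 0.0232i, |z|^2 = 0.0142
Iter 6: z = -0.1169 + 0.0231i, |z|^2 = 0.0142
Iter 7: z = -0.1169 + 0.0232i, |z|^2 = 0.0142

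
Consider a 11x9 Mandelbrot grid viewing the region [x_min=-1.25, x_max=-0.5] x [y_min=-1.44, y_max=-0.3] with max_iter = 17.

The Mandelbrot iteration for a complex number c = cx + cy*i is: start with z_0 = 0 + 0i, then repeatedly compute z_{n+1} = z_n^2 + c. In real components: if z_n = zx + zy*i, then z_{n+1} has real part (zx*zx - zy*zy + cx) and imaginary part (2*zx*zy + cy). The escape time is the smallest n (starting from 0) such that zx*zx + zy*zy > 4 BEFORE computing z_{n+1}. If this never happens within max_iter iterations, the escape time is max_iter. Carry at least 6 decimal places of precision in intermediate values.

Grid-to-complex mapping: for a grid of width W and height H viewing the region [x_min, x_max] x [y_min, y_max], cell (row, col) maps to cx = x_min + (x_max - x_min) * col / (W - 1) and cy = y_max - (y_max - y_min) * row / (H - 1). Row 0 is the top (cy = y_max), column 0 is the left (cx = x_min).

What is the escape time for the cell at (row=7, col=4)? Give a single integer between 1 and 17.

z_0 = 0 + 0i, c = -0.9500 + -1.2975i
Iter 1: z = -0.9500 + -1.2975i, |z|^2 = 2.5860
Iter 2: z = -1.7310 + 1.1677i, |z|^2 = 4.3600
Escaped at iteration 2

Answer: 2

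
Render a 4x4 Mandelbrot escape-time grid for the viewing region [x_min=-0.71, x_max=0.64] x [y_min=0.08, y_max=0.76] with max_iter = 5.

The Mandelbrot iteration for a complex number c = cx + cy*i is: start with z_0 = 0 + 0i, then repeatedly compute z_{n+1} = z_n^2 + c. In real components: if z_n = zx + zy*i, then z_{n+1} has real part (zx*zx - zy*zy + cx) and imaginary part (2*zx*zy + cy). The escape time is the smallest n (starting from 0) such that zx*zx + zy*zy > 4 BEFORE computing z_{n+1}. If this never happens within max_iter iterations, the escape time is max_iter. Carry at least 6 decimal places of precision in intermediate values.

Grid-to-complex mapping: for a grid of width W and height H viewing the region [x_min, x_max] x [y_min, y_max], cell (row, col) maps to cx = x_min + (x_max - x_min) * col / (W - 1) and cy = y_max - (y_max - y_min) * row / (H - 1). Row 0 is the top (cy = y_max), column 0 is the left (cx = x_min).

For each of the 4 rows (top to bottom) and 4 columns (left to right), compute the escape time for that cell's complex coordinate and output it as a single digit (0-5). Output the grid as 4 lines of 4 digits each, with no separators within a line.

Answer: 4553
5553
5554
5554

Derivation:
(row=0, col=0): c = -0.7100 + 0.7600i → escape time 4
(row=0, col=1): c = -0.2600 + 0.7600i → escape time 5
(row=0, col=2): c = 0.1900 + 0.7600i → escape time 5
(row=0, col=3): c = 0.6400 + 0.7600i → escape time 3
(row=1, col=0): c = -0.7100 + 0.5333i → escape time 5
(row=1, col=1): c = -0.2600 + 0.5333i → escape time 5
(row=1, col=2): c = 0.1900 + 0.5333i → escape time 5
(row=1, col=3): c = 0.6400 + 0.5333i → escape time 3
(row=2, col=0): c = -0.7100 + 0.3067i → escape time 5
(row=2, col=1): c = -0.2600 + 0.3067i → escape time 5
(row=2, col=2): c = 0.1900 + 0.3067i → escape time 5
(row=2, col=3): c = 0.6400 + 0.3067i → escape time 4
(row=3, col=0): c = -0.7100 + 0.0800i → escape time 5
(row=3, col=1): c = -0.2600 + 0.0800i → escape time 5
(row=3, col=2): c = 0.1900 + 0.0800i → escape time 5
(row=3, col=3): c = 0.6400 + 0.0800i → escape time 4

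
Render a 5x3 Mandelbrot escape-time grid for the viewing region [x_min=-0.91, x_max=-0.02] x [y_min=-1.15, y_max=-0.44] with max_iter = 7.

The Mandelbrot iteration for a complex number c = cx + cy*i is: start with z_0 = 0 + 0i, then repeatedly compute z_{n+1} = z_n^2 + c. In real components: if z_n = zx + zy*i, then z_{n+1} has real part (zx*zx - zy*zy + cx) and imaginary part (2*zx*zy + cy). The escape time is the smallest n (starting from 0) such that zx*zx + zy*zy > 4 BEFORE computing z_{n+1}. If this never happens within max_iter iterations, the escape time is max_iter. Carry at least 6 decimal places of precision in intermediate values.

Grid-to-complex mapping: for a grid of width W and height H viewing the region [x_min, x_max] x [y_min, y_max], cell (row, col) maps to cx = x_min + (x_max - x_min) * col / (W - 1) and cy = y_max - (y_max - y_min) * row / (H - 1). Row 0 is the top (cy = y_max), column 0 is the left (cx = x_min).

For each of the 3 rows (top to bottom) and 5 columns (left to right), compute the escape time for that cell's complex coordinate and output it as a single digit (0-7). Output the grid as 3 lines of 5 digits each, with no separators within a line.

(row=0, col=0): c = -0.9100 + -0.4400i → escape time 6
(row=0, col=1): c = -0.6875 + -0.4400i → escape time 7
(row=0, col=2): c = -0.4650 + -0.4400i → escape time 7
(row=0, col=3): c = -0.2425 + -0.4400i → escape time 7
(row=0, col=4): c = -0.0200 + -0.4400i → escape time 7
(row=1, col=0): c = -0.9100 + -0.7950i → escape time 4
(row=1, col=1): c = -0.6875 + -0.7950i → escape time 4
(row=1, col=2): c = -0.4650 + -0.7950i → escape time 6
(row=1, col=3): c = -0.2425 + -0.7950i → escape time 7
(row=1, col=4): c = -0.0200 + -0.7950i → escape time 7
(row=2, col=0): c = -0.9100 + -1.1500i → escape time 3
(row=2, col=1): c = -0.6875 + -1.1500i → escape time 3
(row=2, col=2): c = -0.4650 + -1.1500i → escape time 3
(row=2, col=3): c = -0.2425 + -1.1500i → escape time 4
(row=2, col=4): c = -0.0200 + -1.1500i → escape time 4

Answer: 67777
44677
33344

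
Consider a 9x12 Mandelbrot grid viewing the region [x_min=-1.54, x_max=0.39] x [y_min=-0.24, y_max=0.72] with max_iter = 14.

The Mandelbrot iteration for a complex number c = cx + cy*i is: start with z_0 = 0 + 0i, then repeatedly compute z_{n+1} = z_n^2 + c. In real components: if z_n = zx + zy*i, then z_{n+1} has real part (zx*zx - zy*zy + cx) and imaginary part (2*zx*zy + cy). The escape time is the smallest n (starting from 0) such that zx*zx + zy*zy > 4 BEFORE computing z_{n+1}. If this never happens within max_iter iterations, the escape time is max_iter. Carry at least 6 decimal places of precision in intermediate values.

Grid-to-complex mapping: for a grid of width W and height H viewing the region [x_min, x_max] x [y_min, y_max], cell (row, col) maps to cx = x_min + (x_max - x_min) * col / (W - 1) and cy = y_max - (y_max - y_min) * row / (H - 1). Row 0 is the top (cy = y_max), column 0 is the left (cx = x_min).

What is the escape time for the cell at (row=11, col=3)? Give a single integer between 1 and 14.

z_0 = 0 + 0i, c = -0.8162 + -0.2400i
Iter 1: z = -0.8162 + -0.2400i, |z|^2 = 0.7239
Iter 2: z = -0.2076 + 0.1518i, |z|^2 = 0.0661
Iter 3: z = -0.7962 + -0.3030i, |z|^2 = 0.7258
Iter 4: z = -0.2741 + 0.2425i, |z|^2 = 0.1340
Iter 5: z = -0.7999 + -0.3730i, |z|^2 = 0.7790
Iter 6: z = -0.3155 + 0.3567i, |z|^2 = 0.2268
Iter 7: z = -0.8440 + -0.4651i, |z|^2 = 0.9286
Iter 8: z = -0.3203 + 0.5450i, |z|^2 = 0.3996
Iter 9: z = -1.0107 + -0.5891i, |z|^2 = 1.3685
Iter 10: z = -0.1418 + 0.9508i, |z|^2 = 0.9241
Iter 11: z = -1.7002 + -0.5096i, |z|^2 = 3.1502
Iter 12: z = 1.8146 + 1.4929i, |z|^2 = 5.5213
Escaped at iteration 12

Answer: 12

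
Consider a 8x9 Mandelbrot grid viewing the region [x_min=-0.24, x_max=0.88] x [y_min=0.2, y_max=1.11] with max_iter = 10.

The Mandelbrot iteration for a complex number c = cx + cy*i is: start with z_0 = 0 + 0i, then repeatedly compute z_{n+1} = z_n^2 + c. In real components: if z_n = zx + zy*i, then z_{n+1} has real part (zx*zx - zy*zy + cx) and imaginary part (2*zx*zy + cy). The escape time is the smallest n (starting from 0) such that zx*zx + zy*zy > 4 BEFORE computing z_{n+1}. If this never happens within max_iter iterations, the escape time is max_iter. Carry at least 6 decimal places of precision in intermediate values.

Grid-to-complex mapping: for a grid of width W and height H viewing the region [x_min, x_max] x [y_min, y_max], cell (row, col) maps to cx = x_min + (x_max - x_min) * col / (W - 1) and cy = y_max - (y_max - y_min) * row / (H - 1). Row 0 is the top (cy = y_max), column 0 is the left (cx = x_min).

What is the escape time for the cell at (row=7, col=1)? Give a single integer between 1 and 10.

Answer: 10

Derivation:
z_0 = 0 + 0i, c = -0.0800 + 0.3137i
Iter 1: z = -0.0800 + 0.3137i, |z|^2 = 0.1048
Iter 2: z = -0.1720 + 0.2636i, |z|^2 = 0.0991
Iter 3: z = -0.1199 + 0.2231i, |z|^2 = 0.0641
Iter 4: z = -0.1154 + 0.2603i, |z|^2 = 0.0811
Iter 5: z = -0.1344 + 0.2537i, |z|^2 = 0.0824
Iter 6: z = -0.1263 + 0.2455i, |z|^2 = 0.0762
Iter 7: z = -0.1243 + 0.2517i, |z|^2 = 0.0788
Iter 8: z = -0.1279 + 0.2511i, |z|^2 = 0.0794
Iter 9: z = -0.1267 + 0.2495i, |z|^2 = 0.0783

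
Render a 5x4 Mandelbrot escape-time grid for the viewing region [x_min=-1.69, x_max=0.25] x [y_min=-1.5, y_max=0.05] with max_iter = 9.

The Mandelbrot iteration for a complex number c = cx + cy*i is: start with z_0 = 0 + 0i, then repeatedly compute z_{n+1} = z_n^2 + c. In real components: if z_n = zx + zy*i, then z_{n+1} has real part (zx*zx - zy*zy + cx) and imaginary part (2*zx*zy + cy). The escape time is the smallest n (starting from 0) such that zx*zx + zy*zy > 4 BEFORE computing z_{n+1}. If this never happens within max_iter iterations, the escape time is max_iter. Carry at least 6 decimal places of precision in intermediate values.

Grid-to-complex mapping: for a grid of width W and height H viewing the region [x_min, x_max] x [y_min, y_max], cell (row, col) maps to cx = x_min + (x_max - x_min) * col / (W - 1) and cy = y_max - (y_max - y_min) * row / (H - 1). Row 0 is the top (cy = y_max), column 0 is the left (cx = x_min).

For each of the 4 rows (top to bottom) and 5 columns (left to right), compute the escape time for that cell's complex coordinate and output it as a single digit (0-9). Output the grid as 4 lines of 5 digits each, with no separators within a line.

(row=0, col=0): c = -1.6900 + 0.0500i → escape time 7
(row=0, col=1): c = -1.2050 + 0.0500i → escape time 9
(row=0, col=2): c = -0.7200 + 0.0500i → escape time 9
(row=0, col=3): c = -0.2350 + 0.0500i → escape time 9
(row=0, col=4): c = 0.2500 + 0.0500i → escape time 9
(row=1, col=0): c = -1.6900 + -0.4667i → escape time 3
(row=1, col=1): c = -1.2050 + -0.4667i → escape time 6
(row=1, col=2): c = -0.7200 + -0.4667i → escape time 9
(row=1, col=3): c = -0.2350 + -0.4667i → escape time 9
(row=1, col=4): c = 0.2500 + -0.4667i → escape time 9
(row=2, col=0): c = -1.6900 + -0.9833i → escape time 2
(row=2, col=1): c = -1.2050 + -0.9833i → escape time 3
(row=2, col=2): c = -0.7200 + -0.9833i → escape time 3
(row=2, col=3): c = -0.2350 + -0.9833i → escape time 6
(row=2, col=4): c = 0.2500 + -0.9833i → escape time 4
(row=3, col=0): c = -1.6900 + -1.5000i → escape time 1
(row=3, col=1): c = -1.2050 + -1.5000i → escape time 2
(row=3, col=2): c = -0.7200 + -1.5000i → escape time 2
(row=3, col=3): c = -0.2350 + -1.5000i → escape time 2
(row=3, col=4): c = 0.2500 + -1.5000i → escape time 2

Answer: 79999
36999
23364
12222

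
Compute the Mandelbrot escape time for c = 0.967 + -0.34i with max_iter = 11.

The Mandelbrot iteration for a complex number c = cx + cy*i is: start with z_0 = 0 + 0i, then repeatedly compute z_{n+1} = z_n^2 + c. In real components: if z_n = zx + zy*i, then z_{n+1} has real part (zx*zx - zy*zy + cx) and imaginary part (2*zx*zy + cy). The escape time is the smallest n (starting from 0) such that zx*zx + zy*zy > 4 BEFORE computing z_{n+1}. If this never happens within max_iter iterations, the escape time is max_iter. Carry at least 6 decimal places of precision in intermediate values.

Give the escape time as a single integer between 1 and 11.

Answer: 2

Derivation:
z_0 = 0 + 0i, c = 0.9670 + -0.3400i
Iter 1: z = 0.9670 + -0.3400i, |z|^2 = 1.0507
Iter 2: z = 1.7865 + -0.9976i, |z|^2 = 4.1867
Escaped at iteration 2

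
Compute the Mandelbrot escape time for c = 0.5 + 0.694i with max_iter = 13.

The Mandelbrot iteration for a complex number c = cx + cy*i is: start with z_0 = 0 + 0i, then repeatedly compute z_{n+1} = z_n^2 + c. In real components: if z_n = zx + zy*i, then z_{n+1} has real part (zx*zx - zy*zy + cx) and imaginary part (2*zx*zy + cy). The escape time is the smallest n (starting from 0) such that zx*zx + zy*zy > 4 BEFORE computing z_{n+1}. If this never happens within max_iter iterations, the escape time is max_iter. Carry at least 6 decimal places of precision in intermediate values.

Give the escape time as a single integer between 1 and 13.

Answer: 4

Derivation:
z_0 = 0 + 0i, c = 0.5000 + 0.6940i
Iter 1: z = 0.5000 + 0.6940i, |z|^2 = 0.7316
Iter 2: z = 0.2684 + 1.3880i, |z|^2 = 1.9986
Iter 3: z = -1.3545 + 1.4390i, |z|^2 = 3.9054
Iter 4: z = 0.2641 + -3.2043i, |z|^2 = 10.3370
Escaped at iteration 4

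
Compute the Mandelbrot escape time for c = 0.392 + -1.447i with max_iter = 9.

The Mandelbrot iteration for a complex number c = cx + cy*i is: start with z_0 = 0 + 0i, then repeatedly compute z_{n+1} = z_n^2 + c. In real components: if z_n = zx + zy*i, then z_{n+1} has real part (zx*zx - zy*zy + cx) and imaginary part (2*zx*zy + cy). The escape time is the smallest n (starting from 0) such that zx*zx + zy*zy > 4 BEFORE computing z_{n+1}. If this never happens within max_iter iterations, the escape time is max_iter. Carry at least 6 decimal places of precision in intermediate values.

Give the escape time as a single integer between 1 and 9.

Answer: 2

Derivation:
z_0 = 0 + 0i, c = 0.3920 + -1.4470i
Iter 1: z = 0.3920 + -1.4470i, |z|^2 = 2.2475
Iter 2: z = -1.5481 + -2.5814i, |z|^2 = 9.0606
Escaped at iteration 2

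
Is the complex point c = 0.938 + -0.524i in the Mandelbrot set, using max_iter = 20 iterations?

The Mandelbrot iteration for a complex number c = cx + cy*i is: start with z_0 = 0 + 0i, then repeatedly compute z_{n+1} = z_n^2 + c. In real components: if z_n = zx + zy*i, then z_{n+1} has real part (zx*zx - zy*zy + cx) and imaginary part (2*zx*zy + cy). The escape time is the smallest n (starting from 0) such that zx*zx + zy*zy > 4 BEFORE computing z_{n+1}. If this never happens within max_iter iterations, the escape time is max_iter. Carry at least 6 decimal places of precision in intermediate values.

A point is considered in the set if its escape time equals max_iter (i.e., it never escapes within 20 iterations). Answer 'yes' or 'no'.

z_0 = 0 + 0i, c = 0.9380 + -0.5240i
Iter 1: z = 0.9380 + -0.5240i, |z|^2 = 1.1544
Iter 2: z = 1.5433 + -1.5070i, |z|^2 = 4.6528
Escaped at iteration 2

Answer: no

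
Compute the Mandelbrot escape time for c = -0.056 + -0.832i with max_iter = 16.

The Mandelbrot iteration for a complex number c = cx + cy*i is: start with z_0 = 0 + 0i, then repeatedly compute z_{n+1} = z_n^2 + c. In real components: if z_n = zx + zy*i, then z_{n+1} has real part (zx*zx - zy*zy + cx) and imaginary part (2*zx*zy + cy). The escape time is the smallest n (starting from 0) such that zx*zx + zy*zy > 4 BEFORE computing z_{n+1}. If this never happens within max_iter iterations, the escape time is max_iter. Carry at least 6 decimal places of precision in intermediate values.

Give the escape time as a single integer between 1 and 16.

Answer: 16

Derivation:
z_0 = 0 + 0i, c = -0.0560 + -0.8320i
Iter 1: z = -0.0560 + -0.8320i, |z|^2 = 0.6954
Iter 2: z = -0.7451 + -0.7388i, |z|^2 = 1.1010
Iter 3: z = -0.0467 + 0.2690i, |z|^2 = 0.0745
Iter 4: z = -0.1262 + -0.8571i, |z|^2 = 0.7506
Iter 5: z = -0.7747 + -0.6157i, |z|^2 = 0.9793
Iter 6: z = 0.1651 + 0.1221i, |z|^2 = 0.0422
Iter 7: z = -0.0436 + -0.7917i, |z|^2 = 0.6287
Iter 8: z = -0.6809 + -0.7629i, |z|^2 = 1.0456
Iter 9: z = -0.1744 + 0.2069i, |z|^2 = 0.0732
Iter 10: z = -0.0684 + -0.9042i, |z|^2 = 0.8222
Iter 11: z = -0.8688 + -0.7083i, |z|^2 = 1.2566
Iter 12: z = 0.1972 + 0.3989i, |z|^2 = 0.1980
Iter 13: z = -0.1762 + -0.6747i, |z|^2 = 0.4863
Iter 14: z = -0.4802 + -0.5942i, |z|^2 = 0.5837
Iter 15: z = -0.1785 + -0.2613i, |z|^2 = 0.1001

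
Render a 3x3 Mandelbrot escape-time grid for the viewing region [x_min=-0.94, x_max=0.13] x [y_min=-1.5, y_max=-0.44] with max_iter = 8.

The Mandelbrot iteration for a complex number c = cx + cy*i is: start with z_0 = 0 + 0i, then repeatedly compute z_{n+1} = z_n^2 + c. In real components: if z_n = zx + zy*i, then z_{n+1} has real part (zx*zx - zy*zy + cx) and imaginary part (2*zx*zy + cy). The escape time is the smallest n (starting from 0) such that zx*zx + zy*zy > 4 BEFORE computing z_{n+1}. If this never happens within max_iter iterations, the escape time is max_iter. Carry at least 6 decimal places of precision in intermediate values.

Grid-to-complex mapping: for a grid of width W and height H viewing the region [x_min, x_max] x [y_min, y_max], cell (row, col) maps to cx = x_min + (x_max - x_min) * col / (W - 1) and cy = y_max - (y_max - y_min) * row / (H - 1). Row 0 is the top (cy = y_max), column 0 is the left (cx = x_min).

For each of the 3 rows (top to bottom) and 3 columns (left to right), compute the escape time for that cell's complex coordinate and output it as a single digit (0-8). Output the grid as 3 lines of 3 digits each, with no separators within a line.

Answer: 688
344
222

Derivation:
(row=0, col=0): c = -0.9400 + -0.4400i → escape time 6
(row=0, col=1): c = -0.4050 + -0.4400i → escape time 8
(row=0, col=2): c = 0.1300 + -0.4400i → escape time 8
(row=1, col=0): c = -0.9400 + -0.9700i → escape time 3
(row=1, col=1): c = -0.4050 + -0.9700i → escape time 4
(row=1, col=2): c = 0.1300 + -0.9700i → escape time 4
(row=2, col=0): c = -0.9400 + -1.5000i → escape time 2
(row=2, col=1): c = -0.4050 + -1.5000i → escape time 2
(row=2, col=2): c = 0.1300 + -1.5000i → escape time 2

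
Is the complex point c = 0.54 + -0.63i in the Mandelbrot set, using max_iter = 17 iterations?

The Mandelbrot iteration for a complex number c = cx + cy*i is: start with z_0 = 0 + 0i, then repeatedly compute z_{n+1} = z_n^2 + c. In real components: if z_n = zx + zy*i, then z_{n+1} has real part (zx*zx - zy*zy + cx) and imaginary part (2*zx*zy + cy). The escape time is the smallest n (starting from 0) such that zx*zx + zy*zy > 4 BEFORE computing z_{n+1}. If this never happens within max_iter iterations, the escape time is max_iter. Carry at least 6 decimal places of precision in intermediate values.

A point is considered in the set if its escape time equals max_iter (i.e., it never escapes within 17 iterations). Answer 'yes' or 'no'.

z_0 = 0 + 0i, c = 0.5400 + -0.6300i
Iter 1: z = 0.5400 + -0.6300i, |z|^2 = 0.6885
Iter 2: z = 0.4347 + -1.3104i, |z|^2 = 1.9061
Iter 3: z = -0.9882 + -1.7693i, |z|^2 = 4.1068
Escaped at iteration 3

Answer: no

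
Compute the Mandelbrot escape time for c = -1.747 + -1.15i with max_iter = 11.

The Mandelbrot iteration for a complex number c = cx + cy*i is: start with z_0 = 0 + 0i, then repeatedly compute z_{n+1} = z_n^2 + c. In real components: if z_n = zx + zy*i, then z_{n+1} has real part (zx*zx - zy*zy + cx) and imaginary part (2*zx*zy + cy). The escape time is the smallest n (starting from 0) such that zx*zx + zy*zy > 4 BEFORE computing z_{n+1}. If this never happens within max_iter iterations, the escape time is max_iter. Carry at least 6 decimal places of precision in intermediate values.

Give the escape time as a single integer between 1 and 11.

Answer: 1

Derivation:
z_0 = 0 + 0i, c = -1.7470 + -1.1500i
Iter 1: z = -1.7470 + -1.1500i, |z|^2 = 4.3745
Escaped at iteration 1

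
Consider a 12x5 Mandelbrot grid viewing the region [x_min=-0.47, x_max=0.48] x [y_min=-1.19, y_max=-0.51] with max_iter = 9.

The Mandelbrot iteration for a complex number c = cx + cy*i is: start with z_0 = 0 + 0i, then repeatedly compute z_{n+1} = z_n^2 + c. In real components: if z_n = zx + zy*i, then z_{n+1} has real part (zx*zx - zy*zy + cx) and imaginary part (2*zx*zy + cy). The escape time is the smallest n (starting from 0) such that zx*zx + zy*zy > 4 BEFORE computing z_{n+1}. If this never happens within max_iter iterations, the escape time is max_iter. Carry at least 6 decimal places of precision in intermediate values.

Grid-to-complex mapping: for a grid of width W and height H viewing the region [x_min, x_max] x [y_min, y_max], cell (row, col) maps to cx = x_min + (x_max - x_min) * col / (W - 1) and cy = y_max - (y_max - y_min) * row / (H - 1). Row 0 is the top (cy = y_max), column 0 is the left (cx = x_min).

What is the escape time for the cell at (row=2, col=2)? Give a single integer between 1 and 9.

Answer: 9

Derivation:
z_0 = 0 + 0i, c = -0.2973 + -0.8500i
Iter 1: z = -0.2973 + -0.8500i, |z|^2 = 0.8109
Iter 2: z = -0.9314 + -0.3446i, |z|^2 = 0.9863
Iter 3: z = 0.4515 + -0.2080i, |z|^2 = 0.2471
Iter 4: z = -0.1367 + -1.0378i, |z|^2 = 1.0958
Iter 5: z = -1.3556 + -0.5662i, |z|^2 = 2.1584
Iter 6: z = 1.2199 + 0.6852i, |z|^2 = 1.9576
Iter 7: z = 0.7214 + 0.8217i, |z|^2 = 1.1956
Iter 8: z = -0.4520 + 0.3356i, |z|^2 = 0.3169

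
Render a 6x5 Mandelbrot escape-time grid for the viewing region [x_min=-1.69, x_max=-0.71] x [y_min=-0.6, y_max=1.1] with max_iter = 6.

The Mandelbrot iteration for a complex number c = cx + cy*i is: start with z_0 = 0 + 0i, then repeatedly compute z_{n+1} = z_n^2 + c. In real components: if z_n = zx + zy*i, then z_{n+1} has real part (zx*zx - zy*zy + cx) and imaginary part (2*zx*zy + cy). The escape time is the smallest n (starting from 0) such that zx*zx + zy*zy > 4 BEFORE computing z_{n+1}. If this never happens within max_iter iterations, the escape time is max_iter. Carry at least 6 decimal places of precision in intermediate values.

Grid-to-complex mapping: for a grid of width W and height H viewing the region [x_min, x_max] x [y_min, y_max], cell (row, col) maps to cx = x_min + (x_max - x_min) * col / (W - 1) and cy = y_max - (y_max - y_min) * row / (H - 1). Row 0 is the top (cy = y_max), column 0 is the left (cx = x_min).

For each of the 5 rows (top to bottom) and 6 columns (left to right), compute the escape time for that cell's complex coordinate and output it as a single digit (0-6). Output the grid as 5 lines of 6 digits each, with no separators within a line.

(row=0, col=0): c = -1.6900 + 1.1000i → escape time 1
(row=0, col=1): c = -1.4940 + 1.1000i → escape time 2
(row=0, col=2): c = -1.2980 + 1.1000i → escape time 3
(row=0, col=3): c = -1.1020 + 1.1000i → escape time 3
(row=0, col=4): c = -0.9060 + 1.1000i → escape time 3
(row=0, col=5): c = -0.7100 + 1.1000i → escape time 3
(row=1, col=0): c = -1.6900 + 0.6750i → escape time 3
(row=1, col=1): c = -1.4940 + 0.6750i → escape time 3
(row=1, col=2): c = -1.2980 + 0.6750i → escape time 3
(row=1, col=3): c = -1.1020 + 0.6750i → escape time 3
(row=1, col=4): c = -0.9060 + 0.6750i → escape time 4
(row=1, col=5): c = -0.7100 + 0.6750i → escape time 5
(row=2, col=0): c = -1.6900 + 0.2500i → escape time 4
(row=2, col=1): c = -1.4940 + 0.2500i → escape time 5
(row=2, col=2): c = -1.2980 + 0.2500i → escape time 6
(row=2, col=3): c = -1.1020 + 0.2500i → escape time 6
(row=2, col=4): c = -0.9060 + 0.2500i → escape time 6
(row=2, col=5): c = -0.7100 + 0.2500i → escape time 6
(row=3, col=0): c = -1.6900 + -0.1750i → escape time 4
(row=3, col=1): c = -1.4940 + -0.1750i → escape time 5
(row=3, col=2): c = -1.2980 + -0.1750i → escape time 6
(row=3, col=3): c = -1.1020 + -0.1750i → escape time 6
(row=3, col=4): c = -0.9060 + -0.1750i → escape time 6
(row=3, col=5): c = -0.7100 + -0.1750i → escape time 6
(row=4, col=0): c = -1.6900 + -0.6000i → escape time 3
(row=4, col=1): c = -1.4940 + -0.6000i → escape time 3
(row=4, col=2): c = -1.2980 + -0.6000i → escape time 3
(row=4, col=3): c = -1.1020 + -0.6000i → escape time 4
(row=4, col=4): c = -0.9060 + -0.6000i → escape time 5
(row=4, col=5): c = -0.7100 + -0.6000i → escape time 6

Answer: 123333
333345
456666
456666
333456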